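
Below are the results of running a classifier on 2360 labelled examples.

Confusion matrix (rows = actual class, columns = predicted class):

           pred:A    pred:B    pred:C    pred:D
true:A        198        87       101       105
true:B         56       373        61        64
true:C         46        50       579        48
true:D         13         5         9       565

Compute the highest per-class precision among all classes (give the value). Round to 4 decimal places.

0.7720

Per-class precision (TP/(TP+FP)):
  A: TP=198, FP=56+46+13=115 → 198/313 = 0.63259
  B: TP=373, FP=87+50+5=142 → 373/515 = 0.72427
  C: TP=579, FP=101+61+9=171 → 579/750 = 0.77200
  D: TP=565, FP=105+64+48=217 → 565/782 = 0.72251
Highest is class 'C' with precision = 0.7720.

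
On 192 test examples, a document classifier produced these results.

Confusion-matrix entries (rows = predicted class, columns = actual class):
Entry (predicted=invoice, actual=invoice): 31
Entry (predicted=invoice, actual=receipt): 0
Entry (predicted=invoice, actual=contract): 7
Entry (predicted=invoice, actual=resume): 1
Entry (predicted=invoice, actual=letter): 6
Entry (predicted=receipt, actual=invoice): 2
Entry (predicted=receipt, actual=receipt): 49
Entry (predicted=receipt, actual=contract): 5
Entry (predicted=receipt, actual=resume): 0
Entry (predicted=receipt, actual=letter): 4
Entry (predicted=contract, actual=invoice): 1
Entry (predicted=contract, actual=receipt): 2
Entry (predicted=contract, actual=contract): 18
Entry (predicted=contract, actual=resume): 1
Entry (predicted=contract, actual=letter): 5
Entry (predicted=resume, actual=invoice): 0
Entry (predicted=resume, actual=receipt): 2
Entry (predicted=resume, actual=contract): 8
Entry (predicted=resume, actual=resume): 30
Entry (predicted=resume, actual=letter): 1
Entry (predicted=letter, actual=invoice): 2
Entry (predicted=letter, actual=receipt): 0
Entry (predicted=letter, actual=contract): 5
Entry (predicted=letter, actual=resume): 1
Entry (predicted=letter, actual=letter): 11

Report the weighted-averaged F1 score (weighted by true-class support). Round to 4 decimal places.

Per-class F1 score (2·TP/(2·TP+FP+FN)):
  invoice: TP=31, FP=0+7+1+6=14, FN=2+1+0+2=5 → 62/81 = 0.76543
  receipt: TP=49, FP=2+5+0+4=11, FN=0+2+2+0=4 → 98/113 = 0.86726
  contract: TP=18, FP=1+2+1+5=9, FN=7+5+8+5=25 → 36/70 = 0.51429
  resume: TP=30, FP=0+2+8+1=11, FN=1+0+1+1=3 → 60/74 = 0.81081
  letter: TP=11, FP=2+0+5+1=8, FN=6+4+5+1=16 → 22/46 = 0.47826
Weighted-F1 score = Σ (supportᵢ/N)·F1 scoreᵢ with N=192: (36/192)·0.76543 + (53/192)·0.86726 + (43/192)·0.51429 + (33/192)·0.81081 + (27/192)·0.47826 = 0.7047

0.7047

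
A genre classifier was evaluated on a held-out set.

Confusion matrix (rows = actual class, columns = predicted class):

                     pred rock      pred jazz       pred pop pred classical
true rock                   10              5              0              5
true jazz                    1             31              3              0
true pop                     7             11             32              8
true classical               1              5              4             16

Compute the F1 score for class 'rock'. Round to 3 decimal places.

F1 score = 2·TP/(2·TP+FP+FN).
rock: TP=10, FP=1+7+1=9, FN=5+0+5=10 → 20/39 = 0.5128

0.513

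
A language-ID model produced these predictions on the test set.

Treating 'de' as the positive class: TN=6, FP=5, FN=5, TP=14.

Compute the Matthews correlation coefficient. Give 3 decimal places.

0.282

MCC = (TP·TN − FP·FN) / √((TP+FP)(TP+FN)(TN+FP)(TN+FN))
Numerator = 14·6 − 5·5 = 59
Denominator = √(19·19·11·11) = √43681 = 209.0000
MCC = 59 / 209.0000 = 0.282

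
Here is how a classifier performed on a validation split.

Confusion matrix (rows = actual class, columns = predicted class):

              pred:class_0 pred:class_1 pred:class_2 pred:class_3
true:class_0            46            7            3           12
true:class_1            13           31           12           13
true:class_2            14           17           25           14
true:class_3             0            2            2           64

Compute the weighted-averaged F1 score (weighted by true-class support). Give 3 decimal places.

Per-class F1 score (2·TP/(2·TP+FP+FN)):
  class_0: TP=46, FP=13+14+0=27, FN=7+3+12=22 → 92/141 = 0.6525
  class_1: TP=31, FP=7+17+2=26, FN=13+12+13=38 → 62/126 = 0.4921
  class_2: TP=25, FP=3+12+2=17, FN=14+17+14=45 → 50/112 = 0.4464
  class_3: TP=64, FP=12+13+14=39, FN=0+2+2=4 → 128/171 = 0.7485
Weighted-F1 score = Σ (supportᵢ/N)·F1 scoreᵢ with N=275: (68/275)·0.6525 + (69/275)·0.4921 + (70/275)·0.4464 + (68/275)·0.7485 = 0.584

0.584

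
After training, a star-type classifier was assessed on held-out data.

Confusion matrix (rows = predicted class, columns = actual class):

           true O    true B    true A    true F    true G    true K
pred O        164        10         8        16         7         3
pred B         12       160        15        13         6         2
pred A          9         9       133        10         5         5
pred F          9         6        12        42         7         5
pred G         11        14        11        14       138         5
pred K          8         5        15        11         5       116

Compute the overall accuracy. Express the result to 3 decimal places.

0.738

Accuracy = trace / total = (164+160+133+42+138+116=753) / 1021 = 753/1021 = 0.738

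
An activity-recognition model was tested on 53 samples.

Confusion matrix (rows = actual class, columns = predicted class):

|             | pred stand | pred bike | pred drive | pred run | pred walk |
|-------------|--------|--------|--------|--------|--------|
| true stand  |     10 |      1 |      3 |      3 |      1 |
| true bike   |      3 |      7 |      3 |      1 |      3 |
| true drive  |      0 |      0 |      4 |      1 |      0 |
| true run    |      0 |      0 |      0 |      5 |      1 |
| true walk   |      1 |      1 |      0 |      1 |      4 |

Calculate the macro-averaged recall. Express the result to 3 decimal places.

0.634

Per-class recall (TP/(TP+FN)):
  stand: TP=10, FN=1+3+3+1=8 → 10/18 = 0.5556
  bike: TP=7, FN=3+3+1+3=10 → 7/17 = 0.4118
  drive: TP=4, FN=0+0+1+0=1 → 4/5 = 0.8000
  run: TP=5, FN=0+0+0+1=1 → 5/6 = 0.8333
  walk: TP=4, FN=1+1+0+1=3 → 4/7 = 0.5714
Macro-recall = mean = (0.5556 + 0.4118 + 0.8000 + 0.8333 + 0.5714) / 5 = 0.634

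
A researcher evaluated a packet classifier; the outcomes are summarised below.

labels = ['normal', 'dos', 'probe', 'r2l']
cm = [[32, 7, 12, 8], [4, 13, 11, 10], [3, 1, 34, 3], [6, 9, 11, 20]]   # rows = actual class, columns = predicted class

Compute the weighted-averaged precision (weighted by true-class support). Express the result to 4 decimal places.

0.5509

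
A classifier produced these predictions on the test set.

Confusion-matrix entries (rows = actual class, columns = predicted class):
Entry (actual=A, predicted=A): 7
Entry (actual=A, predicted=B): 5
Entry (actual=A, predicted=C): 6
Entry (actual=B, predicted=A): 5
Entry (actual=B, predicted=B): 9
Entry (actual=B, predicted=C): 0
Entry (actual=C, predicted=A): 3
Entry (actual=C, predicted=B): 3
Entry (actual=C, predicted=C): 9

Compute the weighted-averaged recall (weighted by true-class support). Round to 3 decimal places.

Per-class recall (TP/(TP+FN)):
  A: TP=7, FN=5+6=11 → 7/18 = 0.3889
  B: TP=9, FN=5+0=5 → 9/14 = 0.6429
  C: TP=9, FN=3+3=6 → 9/15 = 0.6000
Weighted-recall = Σ (supportᵢ/N)·recallᵢ with N=47: (18/47)·0.3889 + (14/47)·0.6429 + (15/47)·0.6000 = 0.532

0.532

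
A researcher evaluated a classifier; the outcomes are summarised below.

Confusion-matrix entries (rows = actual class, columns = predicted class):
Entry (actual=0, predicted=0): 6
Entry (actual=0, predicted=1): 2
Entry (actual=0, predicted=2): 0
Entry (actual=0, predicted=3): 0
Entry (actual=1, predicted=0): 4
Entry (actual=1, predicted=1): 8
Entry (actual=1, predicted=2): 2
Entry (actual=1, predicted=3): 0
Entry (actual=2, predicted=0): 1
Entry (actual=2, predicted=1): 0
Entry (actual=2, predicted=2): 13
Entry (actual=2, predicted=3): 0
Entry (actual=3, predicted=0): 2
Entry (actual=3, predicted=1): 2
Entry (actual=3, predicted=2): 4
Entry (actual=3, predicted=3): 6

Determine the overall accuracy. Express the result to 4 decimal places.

Accuracy = trace / total = (6+8+13+6=33) / 50 = 33/50 = 0.6600

0.6600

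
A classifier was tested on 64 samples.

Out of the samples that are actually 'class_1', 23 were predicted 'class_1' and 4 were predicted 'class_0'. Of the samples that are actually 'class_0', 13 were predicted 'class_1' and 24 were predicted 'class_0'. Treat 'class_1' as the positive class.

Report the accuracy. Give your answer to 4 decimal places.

0.7344

Accuracy = (TP+TN)/N = (23+24)/64 = 0.7344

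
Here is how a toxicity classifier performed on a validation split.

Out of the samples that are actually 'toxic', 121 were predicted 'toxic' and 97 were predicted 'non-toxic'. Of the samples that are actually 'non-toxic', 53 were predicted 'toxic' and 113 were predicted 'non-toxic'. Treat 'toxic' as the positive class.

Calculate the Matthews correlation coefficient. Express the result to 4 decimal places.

0.2346

MCC = (TP·TN − FP·FN) / √((TP+FP)(TP+FN)(TN+FP)(TN+FN))
Numerator = 121·113 − 53·97 = 8532
Denominator = √(174·218·166·210) = √1322309520 = 36363.5741
MCC = 8532 / 36363.5741 = 0.2346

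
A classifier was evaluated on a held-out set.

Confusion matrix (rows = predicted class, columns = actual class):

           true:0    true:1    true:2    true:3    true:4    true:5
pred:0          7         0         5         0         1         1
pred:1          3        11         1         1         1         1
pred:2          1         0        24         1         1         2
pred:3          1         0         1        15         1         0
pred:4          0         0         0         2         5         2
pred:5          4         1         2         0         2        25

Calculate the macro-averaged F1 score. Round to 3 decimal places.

0.676

Per-class F1 score (2·TP/(2·TP+FP+FN)):
  0: TP=7, FP=0+5+0+1+1=7, FN=3+1+1+0+4=9 → 14/30 = 0.4667
  1: TP=11, FP=3+1+1+1+1=7, FN=0+0+0+0+1=1 → 22/30 = 0.7333
  2: TP=24, FP=1+0+1+1+2=5, FN=5+1+1+0+2=9 → 48/62 = 0.7742
  3: TP=15, FP=1+0+1+1+0=3, FN=0+1+1+2+0=4 → 30/37 = 0.8108
  4: TP=5, FP=0+0+0+2+2=4, FN=1+1+1+1+2=6 → 10/20 = 0.5000
  5: TP=25, FP=4+1+2+0+2=9, FN=1+1+2+0+2=6 → 50/65 = 0.7692
Macro-F1 score = mean = (0.4667 + 0.7333 + 0.7742 + 0.8108 + 0.5000 + 0.7692) / 6 = 0.676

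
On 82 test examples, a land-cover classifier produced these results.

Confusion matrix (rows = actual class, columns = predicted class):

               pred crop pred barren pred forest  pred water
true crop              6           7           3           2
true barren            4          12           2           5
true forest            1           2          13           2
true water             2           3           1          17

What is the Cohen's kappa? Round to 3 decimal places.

Observed agreement pₒ = trace/N = 48/82 = 0.5854
Expected agreement pₑ = Σ (rowᵢ·colᵢ)/N² = (18·13 + 23·24 + 18·19 + 23·26)/82² = 0.2567
κ = (pₒ − pₑ)/(1 − pₑ) = (0.5854 − 0.2567)/(1 − 0.2567) = 0.442

0.442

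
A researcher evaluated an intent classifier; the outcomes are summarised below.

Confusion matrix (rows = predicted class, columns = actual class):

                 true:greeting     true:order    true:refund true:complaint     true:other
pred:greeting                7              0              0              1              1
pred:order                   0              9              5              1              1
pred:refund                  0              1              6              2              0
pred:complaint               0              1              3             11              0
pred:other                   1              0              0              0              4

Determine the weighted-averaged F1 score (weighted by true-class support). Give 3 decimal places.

0.678

Per-class F1 score (2·TP/(2·TP+FP+FN)):
  greeting: TP=7, FP=0+0+1+1=2, FN=0+0+0+1=1 → 14/17 = 0.8235
  order: TP=9, FP=0+5+1+1=7, FN=0+1+1+0=2 → 18/27 = 0.6667
  refund: TP=6, FP=0+1+2+0=3, FN=0+5+3+0=8 → 12/23 = 0.5217
  complaint: TP=11, FP=0+1+3+0=4, FN=1+1+2+0=4 → 22/30 = 0.7333
  other: TP=4, FP=1+0+0+0=1, FN=1+1+0+0=2 → 8/11 = 0.7273
Weighted-F1 score = Σ (supportᵢ/N)·F1 scoreᵢ with N=54: (8/54)·0.8235 + (11/54)·0.6667 + (14/54)·0.5217 + (15/54)·0.7333 + (6/54)·0.7273 = 0.678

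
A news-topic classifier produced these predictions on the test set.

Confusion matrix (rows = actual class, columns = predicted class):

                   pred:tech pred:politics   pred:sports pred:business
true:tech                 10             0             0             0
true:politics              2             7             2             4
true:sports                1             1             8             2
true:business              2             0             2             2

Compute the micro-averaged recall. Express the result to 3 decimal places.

0.628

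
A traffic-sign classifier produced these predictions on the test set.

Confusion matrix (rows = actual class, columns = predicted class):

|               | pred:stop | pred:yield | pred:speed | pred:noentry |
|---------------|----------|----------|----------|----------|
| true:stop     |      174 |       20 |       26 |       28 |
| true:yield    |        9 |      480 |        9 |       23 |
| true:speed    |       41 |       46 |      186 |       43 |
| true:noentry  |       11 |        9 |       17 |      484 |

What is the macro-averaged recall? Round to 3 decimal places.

0.785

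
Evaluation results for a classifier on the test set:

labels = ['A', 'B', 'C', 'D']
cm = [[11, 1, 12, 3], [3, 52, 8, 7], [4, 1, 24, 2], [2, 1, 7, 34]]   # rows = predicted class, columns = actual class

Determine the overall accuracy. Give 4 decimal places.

Accuracy = trace / total = (11+52+24+34=121) / 172 = 121/172 = 0.7035

0.7035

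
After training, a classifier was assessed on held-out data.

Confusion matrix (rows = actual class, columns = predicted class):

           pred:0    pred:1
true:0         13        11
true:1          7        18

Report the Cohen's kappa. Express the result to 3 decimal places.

Observed agreement pₒ = trace/N = 31/49 = 0.6327
Expected agreement pₑ = Σ (rowᵢ·colᵢ)/N² = (24·20 + 25·29)/49² = 0.5019
κ = (pₒ − pₑ)/(1 − pₑ) = (0.6327 − 0.5019)/(1 − 0.5019) = 0.263

0.263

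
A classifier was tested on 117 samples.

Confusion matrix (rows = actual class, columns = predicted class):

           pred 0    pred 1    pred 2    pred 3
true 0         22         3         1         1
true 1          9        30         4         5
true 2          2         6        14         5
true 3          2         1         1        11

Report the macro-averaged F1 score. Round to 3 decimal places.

0.645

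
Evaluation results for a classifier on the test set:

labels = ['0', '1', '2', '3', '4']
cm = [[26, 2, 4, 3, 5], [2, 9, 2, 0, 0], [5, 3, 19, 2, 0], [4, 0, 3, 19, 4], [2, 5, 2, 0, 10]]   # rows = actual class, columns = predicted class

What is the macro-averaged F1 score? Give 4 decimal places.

0.6190

Per-class F1 score (2·TP/(2·TP+FP+FN)):
  0: TP=26, FP=2+5+4+2=13, FN=2+4+3+5=14 → 52/79 = 0.65823
  1: TP=9, FP=2+3+0+5=10, FN=2+2+0+0=4 → 18/32 = 0.56250
  2: TP=19, FP=4+2+3+2=11, FN=5+3+2+0=10 → 38/59 = 0.64407
  3: TP=19, FP=3+0+2+0=5, FN=4+0+3+4=11 → 38/54 = 0.70370
  4: TP=10, FP=5+0+0+4=9, FN=2+5+2+0=9 → 20/38 = 0.52632
Macro-F1 score = mean = (0.65823 + 0.56250 + 0.64407 + 0.70370 + 0.52632) / 5 = 0.6190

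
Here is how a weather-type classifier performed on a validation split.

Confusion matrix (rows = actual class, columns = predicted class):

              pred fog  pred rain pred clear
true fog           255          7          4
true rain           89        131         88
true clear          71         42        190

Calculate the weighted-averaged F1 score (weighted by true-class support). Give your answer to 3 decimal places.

0.640

Per-class F1 score (2·TP/(2·TP+FP+FN)):
  fog: TP=255, FP=89+71=160, FN=7+4=11 → 510/681 = 0.7489
  rain: TP=131, FP=7+42=49, FN=89+88=177 → 262/488 = 0.5369
  clear: TP=190, FP=4+88=92, FN=71+42=113 → 380/585 = 0.6496
Weighted-F1 score = Σ (supportᵢ/N)·F1 scoreᵢ with N=877: (266/877)·0.7489 + (308/877)·0.5369 + (303/877)·0.6496 = 0.640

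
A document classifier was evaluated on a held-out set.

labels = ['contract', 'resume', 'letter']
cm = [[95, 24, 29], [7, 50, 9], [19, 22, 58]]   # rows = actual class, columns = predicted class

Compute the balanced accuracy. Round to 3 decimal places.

Balanced accuracy = mean of per-class recall.
  contract: recall = 95/148 = 0.6419
  resume: recall = 50/66 = 0.7576
  letter: recall = 58/99 = 0.5859
Mean = (0.6419 + 0.7576 + 0.5859) / 3 = 0.662

0.662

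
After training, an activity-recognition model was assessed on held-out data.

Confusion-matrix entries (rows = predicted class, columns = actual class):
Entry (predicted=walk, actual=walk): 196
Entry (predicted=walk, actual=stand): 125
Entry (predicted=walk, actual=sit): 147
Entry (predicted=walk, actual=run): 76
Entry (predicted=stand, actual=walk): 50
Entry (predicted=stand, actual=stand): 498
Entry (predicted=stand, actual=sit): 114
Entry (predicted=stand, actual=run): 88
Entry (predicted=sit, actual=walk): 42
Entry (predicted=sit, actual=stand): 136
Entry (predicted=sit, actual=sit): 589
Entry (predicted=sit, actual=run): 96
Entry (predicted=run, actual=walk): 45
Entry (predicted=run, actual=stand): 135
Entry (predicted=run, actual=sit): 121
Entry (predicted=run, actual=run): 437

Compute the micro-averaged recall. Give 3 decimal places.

0.594

Micro-averaging pools counts across classes: ΣTP=1720, ΣFP=1175, ΣFN=1175.
Micro-recall = TP/(TP+FN) on pooled counts = 0.594 (equals overall accuracy in single-label multiclass).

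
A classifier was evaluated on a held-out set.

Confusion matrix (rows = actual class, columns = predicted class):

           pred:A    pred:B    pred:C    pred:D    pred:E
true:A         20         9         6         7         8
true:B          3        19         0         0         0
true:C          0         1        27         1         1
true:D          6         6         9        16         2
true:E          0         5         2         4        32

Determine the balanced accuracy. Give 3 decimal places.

Balanced accuracy = mean of per-class recall.
  A: recall = 20/50 = 0.4000
  B: recall = 19/22 = 0.8636
  C: recall = 27/30 = 0.9000
  D: recall = 16/39 = 0.4103
  E: recall = 32/43 = 0.7442
Mean = (0.4000 + 0.8636 + 0.9000 + 0.4103 + 0.7442) / 5 = 0.664

0.664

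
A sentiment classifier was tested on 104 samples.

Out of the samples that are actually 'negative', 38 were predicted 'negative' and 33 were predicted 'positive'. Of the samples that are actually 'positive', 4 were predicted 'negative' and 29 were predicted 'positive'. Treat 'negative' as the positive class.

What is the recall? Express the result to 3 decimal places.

Recall = TP/(TP+FN) = 38/(38+33) = 38/71 = 0.535

0.535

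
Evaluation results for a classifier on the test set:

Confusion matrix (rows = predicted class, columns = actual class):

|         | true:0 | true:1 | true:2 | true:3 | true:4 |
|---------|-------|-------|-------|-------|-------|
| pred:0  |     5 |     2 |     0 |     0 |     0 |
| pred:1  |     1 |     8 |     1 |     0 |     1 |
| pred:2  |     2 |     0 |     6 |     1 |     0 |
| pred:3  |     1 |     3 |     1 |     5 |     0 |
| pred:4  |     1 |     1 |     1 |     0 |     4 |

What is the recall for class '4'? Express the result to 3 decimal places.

Take TP from the diagonal, FP from the rest of the '4' prediction marginal, FN from the rest of the '4' actual marginal.
recall = TP/(TP+FN).
4: TP=4, FN=0+1+0+0=1 → 4/5 = 0.8000

0.800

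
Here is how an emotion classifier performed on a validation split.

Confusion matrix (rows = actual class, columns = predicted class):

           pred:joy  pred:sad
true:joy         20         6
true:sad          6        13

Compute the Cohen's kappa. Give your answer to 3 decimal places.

0.453

Observed agreement pₒ = trace/N = 33/45 = 0.7333
Expected agreement pₑ = Σ (rowᵢ·colᵢ)/N² = (26·26 + 19·19)/45² = 0.5121
κ = (pₒ − pₑ)/(1 − pₑ) = (0.7333 − 0.5121)/(1 − 0.5121) = 0.453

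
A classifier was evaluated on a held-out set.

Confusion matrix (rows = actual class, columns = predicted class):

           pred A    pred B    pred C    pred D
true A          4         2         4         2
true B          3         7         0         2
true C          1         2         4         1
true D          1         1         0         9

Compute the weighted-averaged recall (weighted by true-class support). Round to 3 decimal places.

Per-class recall (TP/(TP+FN)):
  A: TP=4, FN=2+4+2=8 → 4/12 = 0.3333
  B: TP=7, FN=3+0+2=5 → 7/12 = 0.5833
  C: TP=4, FN=1+2+1=4 → 4/8 = 0.5000
  D: TP=9, FN=1+1+0=2 → 9/11 = 0.8182
Weighted-recall = Σ (supportᵢ/N)·recallᵢ with N=43: (12/43)·0.3333 + (12/43)·0.5833 + (8/43)·0.5000 + (11/43)·0.8182 = 0.558

0.558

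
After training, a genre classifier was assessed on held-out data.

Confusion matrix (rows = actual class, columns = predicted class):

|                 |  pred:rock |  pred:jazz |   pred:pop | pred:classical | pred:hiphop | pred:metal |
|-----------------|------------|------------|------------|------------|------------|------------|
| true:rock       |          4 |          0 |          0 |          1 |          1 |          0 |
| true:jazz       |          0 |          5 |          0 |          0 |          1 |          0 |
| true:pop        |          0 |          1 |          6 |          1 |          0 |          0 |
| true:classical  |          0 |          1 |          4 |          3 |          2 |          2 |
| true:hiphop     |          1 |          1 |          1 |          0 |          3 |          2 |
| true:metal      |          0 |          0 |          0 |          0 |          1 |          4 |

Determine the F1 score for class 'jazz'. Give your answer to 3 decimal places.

F1 score = 2·TP/(2·TP+FP+FN).
jazz: TP=5, FP=0+1+1+1+0=3, FN=0+0+0+1+0=1 → 10/14 = 0.7143

0.714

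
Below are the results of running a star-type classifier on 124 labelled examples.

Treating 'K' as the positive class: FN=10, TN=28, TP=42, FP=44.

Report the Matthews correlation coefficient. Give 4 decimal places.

0.2104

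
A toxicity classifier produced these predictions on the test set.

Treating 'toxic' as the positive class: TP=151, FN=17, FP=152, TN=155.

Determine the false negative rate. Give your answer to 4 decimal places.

FNR = FN/(FN+TP) = 17/(17+151) = 0.1012

0.1012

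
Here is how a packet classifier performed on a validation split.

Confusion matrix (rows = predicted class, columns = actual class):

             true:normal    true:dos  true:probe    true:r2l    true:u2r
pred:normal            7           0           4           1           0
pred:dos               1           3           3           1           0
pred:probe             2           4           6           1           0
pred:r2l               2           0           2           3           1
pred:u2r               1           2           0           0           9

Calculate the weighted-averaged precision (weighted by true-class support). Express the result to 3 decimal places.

0.521

Per-class precision (TP/(TP+FP)):
  normal: TP=7, FP=0+4+1+0=5 → 7/12 = 0.5833
  dos: TP=3, FP=1+3+1+0=5 → 3/8 = 0.3750
  probe: TP=6, FP=2+4+1+0=7 → 6/13 = 0.4615
  r2l: TP=3, FP=2+0+2+1=5 → 3/8 = 0.3750
  u2r: TP=9, FP=1+2+0+0=3 → 9/12 = 0.7500
Weighted-precision = Σ (supportᵢ/N)·precisionᵢ with N=53: (13/53)·0.5833 + (9/53)·0.3750 + (15/53)·0.4615 + (6/53)·0.3750 + (10/53)·0.7500 = 0.521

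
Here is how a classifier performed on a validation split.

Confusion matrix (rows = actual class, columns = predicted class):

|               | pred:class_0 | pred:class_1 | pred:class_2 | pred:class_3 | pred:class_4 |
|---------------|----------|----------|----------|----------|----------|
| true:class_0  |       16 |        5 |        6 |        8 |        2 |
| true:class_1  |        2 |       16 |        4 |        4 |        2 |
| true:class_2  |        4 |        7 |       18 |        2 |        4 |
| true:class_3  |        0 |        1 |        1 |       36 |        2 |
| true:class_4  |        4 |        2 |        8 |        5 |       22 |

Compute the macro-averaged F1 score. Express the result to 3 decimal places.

Per-class F1 score (2·TP/(2·TP+FP+FN)):
  class_0: TP=16, FP=2+4+0+4=10, FN=5+6+8+2=21 → 32/63 = 0.5079
  class_1: TP=16, FP=5+7+1+2=15, FN=2+4+4+2=12 → 32/59 = 0.5424
  class_2: TP=18, FP=6+4+1+8=19, FN=4+7+2+4=17 → 36/72 = 0.5000
  class_3: TP=36, FP=8+4+2+5=19, FN=0+1+1+2=4 → 72/95 = 0.7579
  class_4: TP=22, FP=2+2+4+2=10, FN=4+2+8+5=19 → 44/73 = 0.6027
Macro-F1 score = mean = (0.5079 + 0.5424 + 0.5000 + 0.7579 + 0.6027) / 5 = 0.582

0.582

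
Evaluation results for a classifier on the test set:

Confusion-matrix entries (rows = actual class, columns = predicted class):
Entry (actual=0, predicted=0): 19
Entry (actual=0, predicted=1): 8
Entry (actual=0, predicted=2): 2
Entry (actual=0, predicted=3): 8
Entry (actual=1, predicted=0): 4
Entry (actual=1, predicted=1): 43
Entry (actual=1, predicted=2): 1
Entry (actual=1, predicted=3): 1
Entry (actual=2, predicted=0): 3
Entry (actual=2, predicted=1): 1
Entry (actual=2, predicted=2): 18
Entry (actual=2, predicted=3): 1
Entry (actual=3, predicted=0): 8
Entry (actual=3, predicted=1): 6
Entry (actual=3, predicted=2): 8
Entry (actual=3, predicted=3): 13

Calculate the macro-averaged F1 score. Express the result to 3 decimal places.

0.620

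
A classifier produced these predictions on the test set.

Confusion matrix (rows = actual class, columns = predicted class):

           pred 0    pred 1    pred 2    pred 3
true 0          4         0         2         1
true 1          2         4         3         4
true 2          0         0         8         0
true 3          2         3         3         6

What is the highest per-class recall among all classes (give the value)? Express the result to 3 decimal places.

Per-class recall (TP/(TP+FN)):
  0: TP=4, FN=0+2+1=3 → 4/7 = 0.5714
  1: TP=4, FN=2+3+4=9 → 4/13 = 0.3077
  2: TP=8, FN=0+0+0=0 → 8/8 = 1.0000
  3: TP=6, FN=2+3+3=8 → 6/14 = 0.4286
Highest is class '2' with recall = 1.000.

1.000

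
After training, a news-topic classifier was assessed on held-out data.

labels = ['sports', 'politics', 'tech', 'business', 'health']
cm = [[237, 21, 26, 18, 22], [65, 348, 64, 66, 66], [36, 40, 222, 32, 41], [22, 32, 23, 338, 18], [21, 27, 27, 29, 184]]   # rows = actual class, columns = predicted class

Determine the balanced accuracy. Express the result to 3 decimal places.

0.664

Balanced accuracy = mean of per-class recall.
  sports: recall = 237/324 = 0.7315
  politics: recall = 348/609 = 0.5714
  tech: recall = 222/371 = 0.5984
  business: recall = 338/433 = 0.7806
  health: recall = 184/288 = 0.6389
Mean = (0.7315 + 0.5714 + 0.5984 + 0.7806 + 0.6389) / 5 = 0.664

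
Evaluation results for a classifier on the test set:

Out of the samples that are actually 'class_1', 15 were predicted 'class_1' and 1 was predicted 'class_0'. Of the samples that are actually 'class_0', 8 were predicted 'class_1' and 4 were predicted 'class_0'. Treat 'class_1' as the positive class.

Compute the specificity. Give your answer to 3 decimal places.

0.333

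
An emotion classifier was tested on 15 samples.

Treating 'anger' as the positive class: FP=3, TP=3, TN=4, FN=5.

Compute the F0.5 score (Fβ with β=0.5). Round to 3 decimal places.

Fβ = (1+β²)·TP / ((1+β²)·TP + β²·FN + FP), with β²=1/4
= 1.25·3 / (1.25·3 + 0.25·5 + 3) = 0.469

0.469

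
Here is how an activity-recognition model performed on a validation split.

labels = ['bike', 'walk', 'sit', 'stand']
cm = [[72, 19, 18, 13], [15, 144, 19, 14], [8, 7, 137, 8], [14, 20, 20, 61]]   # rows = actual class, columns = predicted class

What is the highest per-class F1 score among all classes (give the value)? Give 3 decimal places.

0.774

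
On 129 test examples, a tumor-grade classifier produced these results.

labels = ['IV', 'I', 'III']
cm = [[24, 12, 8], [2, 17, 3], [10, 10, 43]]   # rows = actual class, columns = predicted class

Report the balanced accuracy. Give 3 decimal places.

Balanced accuracy = mean of per-class recall.
  IV: recall = 24/44 = 0.5455
  I: recall = 17/22 = 0.7727
  III: recall = 43/63 = 0.6825
Mean = (0.5455 + 0.7727 + 0.6825) / 3 = 0.667

0.667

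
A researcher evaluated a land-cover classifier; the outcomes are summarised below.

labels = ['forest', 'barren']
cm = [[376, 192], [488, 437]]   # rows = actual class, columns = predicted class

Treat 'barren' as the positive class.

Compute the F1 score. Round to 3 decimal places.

0.562

Precision = TP/(TP+FP) = 437/629 = 0.6948
Recall = TP/(TP+FN) = 437/925 = 0.4724
F1 = 2·TP/(2·TP+FP+FN) = 874/1554 = 0.562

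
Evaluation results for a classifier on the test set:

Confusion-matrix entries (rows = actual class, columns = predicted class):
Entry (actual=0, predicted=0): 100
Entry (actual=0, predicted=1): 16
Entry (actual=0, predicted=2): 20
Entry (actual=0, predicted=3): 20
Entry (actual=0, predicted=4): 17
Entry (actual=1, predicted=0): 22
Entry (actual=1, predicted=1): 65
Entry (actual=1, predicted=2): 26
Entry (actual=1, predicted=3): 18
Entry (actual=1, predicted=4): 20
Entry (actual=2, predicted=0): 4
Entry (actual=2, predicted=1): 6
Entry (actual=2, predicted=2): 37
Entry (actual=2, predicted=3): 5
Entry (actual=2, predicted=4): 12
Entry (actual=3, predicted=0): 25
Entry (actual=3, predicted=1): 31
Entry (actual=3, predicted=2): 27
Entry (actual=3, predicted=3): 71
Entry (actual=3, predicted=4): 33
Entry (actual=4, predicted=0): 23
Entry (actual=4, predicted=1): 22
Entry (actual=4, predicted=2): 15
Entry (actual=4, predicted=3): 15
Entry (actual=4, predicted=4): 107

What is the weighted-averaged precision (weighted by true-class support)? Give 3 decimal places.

0.521

Per-class precision (TP/(TP+FP)):
  0: TP=100, FP=22+4+25+23=74 → 100/174 = 0.5747
  1: TP=65, FP=16+6+31+22=75 → 65/140 = 0.4643
  2: TP=37, FP=20+26+27+15=88 → 37/125 = 0.2960
  3: TP=71, FP=20+18+5+15=58 → 71/129 = 0.5504
  4: TP=107, FP=17+20+12+33=82 → 107/189 = 0.5661
Weighted-precision = Σ (supportᵢ/N)·precisionᵢ with N=757: (173/757)·0.5747 + (151/757)·0.4643 + (64/757)·0.2960 + (187/757)·0.5504 + (182/757)·0.5661 = 0.521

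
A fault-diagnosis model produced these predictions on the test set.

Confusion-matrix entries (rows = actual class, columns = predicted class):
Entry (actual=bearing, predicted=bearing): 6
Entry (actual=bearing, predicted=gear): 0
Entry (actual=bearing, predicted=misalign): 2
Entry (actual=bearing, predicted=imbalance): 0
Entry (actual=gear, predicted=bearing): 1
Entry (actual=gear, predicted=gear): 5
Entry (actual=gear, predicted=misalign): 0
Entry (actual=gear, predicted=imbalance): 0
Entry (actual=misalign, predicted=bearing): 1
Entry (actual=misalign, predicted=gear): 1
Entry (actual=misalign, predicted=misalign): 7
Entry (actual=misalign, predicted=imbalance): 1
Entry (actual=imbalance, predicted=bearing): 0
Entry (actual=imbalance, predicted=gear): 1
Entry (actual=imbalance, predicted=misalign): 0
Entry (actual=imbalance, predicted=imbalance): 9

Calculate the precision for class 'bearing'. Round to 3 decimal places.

Treat 'bearing' as positive and all other classes as negative.
precision = TP/(TP+FP).
bearing: TP=6, FP=1+1+0=2 → 6/8 = 0.7500

0.750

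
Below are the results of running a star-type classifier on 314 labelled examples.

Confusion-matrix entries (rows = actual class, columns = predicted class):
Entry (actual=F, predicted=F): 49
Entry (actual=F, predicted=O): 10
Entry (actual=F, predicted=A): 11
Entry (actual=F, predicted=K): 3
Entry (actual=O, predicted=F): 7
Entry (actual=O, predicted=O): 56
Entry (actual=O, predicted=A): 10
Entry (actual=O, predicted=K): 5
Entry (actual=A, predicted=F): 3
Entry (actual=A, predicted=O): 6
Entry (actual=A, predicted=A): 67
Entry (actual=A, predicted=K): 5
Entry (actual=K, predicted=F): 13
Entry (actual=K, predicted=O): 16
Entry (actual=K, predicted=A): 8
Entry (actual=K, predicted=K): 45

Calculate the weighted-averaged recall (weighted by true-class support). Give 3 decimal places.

0.691

Per-class recall (TP/(TP+FN)):
  F: TP=49, FN=10+11+3=24 → 49/73 = 0.6712
  O: TP=56, FN=7+10+5=22 → 56/78 = 0.7179
  A: TP=67, FN=3+6+5=14 → 67/81 = 0.8272
  K: TP=45, FN=13+16+8=37 → 45/82 = 0.5488
Weighted-recall = Σ (supportᵢ/N)·recallᵢ with N=314: (73/314)·0.6712 + (78/314)·0.7179 + (81/314)·0.8272 + (82/314)·0.5488 = 0.691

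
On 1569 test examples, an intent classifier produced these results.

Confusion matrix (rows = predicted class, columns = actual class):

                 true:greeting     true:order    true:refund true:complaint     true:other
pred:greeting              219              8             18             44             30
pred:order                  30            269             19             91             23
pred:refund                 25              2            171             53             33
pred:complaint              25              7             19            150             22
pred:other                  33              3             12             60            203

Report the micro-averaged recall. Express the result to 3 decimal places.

0.645

Micro-averaging pools counts across classes: ΣTP=1012, ΣFP=557, ΣFN=557.
Micro-recall = TP/(TP+FN) on pooled counts = 0.645 (equals overall accuracy in single-label multiclass).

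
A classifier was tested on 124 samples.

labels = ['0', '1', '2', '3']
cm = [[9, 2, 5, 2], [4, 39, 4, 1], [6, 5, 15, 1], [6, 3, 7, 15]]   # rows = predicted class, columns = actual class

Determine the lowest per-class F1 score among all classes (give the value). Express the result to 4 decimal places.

Per-class F1 score (2·TP/(2·TP+FP+FN)):
  0: TP=9, FP=2+5+2=9, FN=4+6+6=16 → 18/43 = 0.41860
  1: TP=39, FP=4+4+1=9, FN=2+5+3=10 → 78/97 = 0.80412
  2: TP=15, FP=6+5+1=12, FN=5+4+7=16 → 30/58 = 0.51724
  3: TP=15, FP=6+3+7=16, FN=2+1+1=4 → 30/50 = 0.60000
Lowest is class '0' with F1 score = 0.4186.

0.4186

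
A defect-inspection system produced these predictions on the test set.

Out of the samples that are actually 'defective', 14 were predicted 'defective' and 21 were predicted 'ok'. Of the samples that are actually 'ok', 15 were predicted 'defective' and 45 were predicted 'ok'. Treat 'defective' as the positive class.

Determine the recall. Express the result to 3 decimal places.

0.400

Recall = TP/(TP+FN) = 14/(14+21) = 14/35 = 0.400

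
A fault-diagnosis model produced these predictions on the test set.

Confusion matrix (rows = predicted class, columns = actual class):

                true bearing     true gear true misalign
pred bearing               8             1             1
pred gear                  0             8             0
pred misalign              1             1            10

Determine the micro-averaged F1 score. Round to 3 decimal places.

0.867

Micro-averaging pools counts across classes: ΣTP=26, ΣFP=4, ΣFN=4.
Micro-F1 score = 2·TP/(2·TP+FP+FN) on pooled counts = 0.867 (equals overall accuracy in single-label multiclass).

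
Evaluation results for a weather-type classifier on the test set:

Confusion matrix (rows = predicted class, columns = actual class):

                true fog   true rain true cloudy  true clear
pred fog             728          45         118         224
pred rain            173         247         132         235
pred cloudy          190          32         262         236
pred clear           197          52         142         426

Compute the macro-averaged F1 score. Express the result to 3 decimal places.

Per-class F1 score (2·TP/(2·TP+FP+FN)):
  fog: TP=728, FP=45+118+224=387, FN=173+190+197=560 → 1456/2403 = 0.6059
  rain: TP=247, FP=173+132+235=540, FN=45+32+52=129 → 494/1163 = 0.4248
  cloudy: TP=262, FP=190+32+236=458, FN=118+132+142=392 → 524/1374 = 0.3814
  clear: TP=426, FP=197+52+142=391, FN=224+235+236=695 → 852/1938 = 0.4396
Macro-F1 score = mean = (0.6059 + 0.4248 + 0.3814 + 0.4396) / 4 = 0.463

0.463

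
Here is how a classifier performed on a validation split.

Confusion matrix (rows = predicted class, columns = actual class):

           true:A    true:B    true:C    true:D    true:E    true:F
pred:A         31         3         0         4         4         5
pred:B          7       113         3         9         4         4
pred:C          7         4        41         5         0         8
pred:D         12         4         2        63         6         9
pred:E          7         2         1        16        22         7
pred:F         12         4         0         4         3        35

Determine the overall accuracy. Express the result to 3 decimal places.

Accuracy = trace / total = (31+113+41+63+22+35=305) / 461 = 305/461 = 0.662

0.662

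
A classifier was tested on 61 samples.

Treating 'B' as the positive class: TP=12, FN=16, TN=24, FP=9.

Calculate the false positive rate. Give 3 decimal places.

0.273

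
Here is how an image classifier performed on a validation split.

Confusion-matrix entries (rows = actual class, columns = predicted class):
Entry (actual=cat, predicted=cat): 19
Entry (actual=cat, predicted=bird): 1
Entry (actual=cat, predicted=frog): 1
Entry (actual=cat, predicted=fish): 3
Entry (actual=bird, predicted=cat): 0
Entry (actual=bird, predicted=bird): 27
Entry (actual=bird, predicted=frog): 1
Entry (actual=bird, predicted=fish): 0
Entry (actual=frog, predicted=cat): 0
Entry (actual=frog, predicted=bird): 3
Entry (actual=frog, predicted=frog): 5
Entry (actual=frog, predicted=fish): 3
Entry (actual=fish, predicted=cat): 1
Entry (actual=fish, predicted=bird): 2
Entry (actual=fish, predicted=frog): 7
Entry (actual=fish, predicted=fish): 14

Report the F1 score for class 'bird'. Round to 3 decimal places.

Take TP from the diagonal, FP from the rest of the 'bird' prediction marginal, FN from the rest of the 'bird' actual marginal.
F1 score = 2·TP/(2·TP+FP+FN).
bird: TP=27, FP=1+3+2=6, FN=0+1+0=1 → 54/61 = 0.8852

0.885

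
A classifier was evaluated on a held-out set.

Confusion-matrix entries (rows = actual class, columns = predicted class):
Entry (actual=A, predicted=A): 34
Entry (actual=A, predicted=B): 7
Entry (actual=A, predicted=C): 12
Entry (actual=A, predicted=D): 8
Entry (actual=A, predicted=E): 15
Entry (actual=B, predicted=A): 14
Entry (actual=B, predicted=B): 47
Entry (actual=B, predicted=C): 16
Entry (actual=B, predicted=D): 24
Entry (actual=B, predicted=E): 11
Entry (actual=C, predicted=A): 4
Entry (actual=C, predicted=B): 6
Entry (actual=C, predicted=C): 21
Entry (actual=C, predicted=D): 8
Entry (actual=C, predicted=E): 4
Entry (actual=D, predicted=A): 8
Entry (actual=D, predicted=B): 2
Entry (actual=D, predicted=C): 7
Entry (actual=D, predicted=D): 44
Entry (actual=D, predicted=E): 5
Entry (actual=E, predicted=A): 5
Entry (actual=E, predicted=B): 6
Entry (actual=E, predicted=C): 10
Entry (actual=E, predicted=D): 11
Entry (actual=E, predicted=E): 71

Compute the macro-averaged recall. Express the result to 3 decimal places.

0.542

Per-class recall (TP/(TP+FN)):
  A: TP=34, FN=7+12+8+15=42 → 34/76 = 0.4474
  B: TP=47, FN=14+16+24+11=65 → 47/112 = 0.4196
  C: TP=21, FN=4+6+8+4=22 → 21/43 = 0.4884
  D: TP=44, FN=8+2+7+5=22 → 44/66 = 0.6667
  E: TP=71, FN=5+6+10+11=32 → 71/103 = 0.6893
Macro-recall = mean = (0.4474 + 0.4196 + 0.4884 + 0.6667 + 0.6893) / 5 = 0.542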